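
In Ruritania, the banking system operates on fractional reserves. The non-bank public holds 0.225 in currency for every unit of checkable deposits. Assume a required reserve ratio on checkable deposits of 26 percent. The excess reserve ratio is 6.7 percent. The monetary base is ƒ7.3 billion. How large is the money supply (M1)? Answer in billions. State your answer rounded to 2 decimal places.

The money multiplier is m = (1 + c) / (rr + e + c) = (1 + 0.225) / (0.26 + 0.067 + 0.225) ≈ 2.2192.
So M = m × MB = 2.2192 × 7.3 ≈ 16.2002 billion.

ƒ16.20 billion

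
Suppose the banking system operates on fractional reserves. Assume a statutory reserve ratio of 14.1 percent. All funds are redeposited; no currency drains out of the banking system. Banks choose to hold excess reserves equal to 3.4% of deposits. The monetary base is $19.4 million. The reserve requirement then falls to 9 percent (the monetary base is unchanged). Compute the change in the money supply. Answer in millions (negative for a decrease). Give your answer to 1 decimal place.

$45.6 million

Initially m₁ = 1 / (0.141 + 0.034) ≈ 5.7143, so M₁ = 5.7143 × 19.4 ≈ 110.8574 million.
After the change m₂ = 1 / (0.09 + 0.034) ≈ 8.0645, so M₂ = 8.0645 × 19.4 = 156.4513 million.
ΔM = M₂ − M₁ = 156.4513 − 110.8574 = 45.5939 million.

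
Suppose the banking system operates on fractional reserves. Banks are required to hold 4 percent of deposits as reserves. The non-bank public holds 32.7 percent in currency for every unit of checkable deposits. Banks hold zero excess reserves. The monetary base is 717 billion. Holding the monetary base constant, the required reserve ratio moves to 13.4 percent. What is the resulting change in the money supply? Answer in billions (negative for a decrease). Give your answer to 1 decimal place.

-528.6 billion

Initially m₁ = (1 + 0.327) / (0.04 + 0.327) ≈ 3.61580, so M₁ = 3.61580 × 717 = 2592.5286 billion.
After the change m₂ = (1 + 0.327) / (0.134 + 0.327) ≈ 2.87852, so M₂ = 2.87852 × 717 ≈ 2063.8988 billion.
ΔM = M₂ − M₁ = 2063.8988 − 2592.5286 = -528.6298 billion.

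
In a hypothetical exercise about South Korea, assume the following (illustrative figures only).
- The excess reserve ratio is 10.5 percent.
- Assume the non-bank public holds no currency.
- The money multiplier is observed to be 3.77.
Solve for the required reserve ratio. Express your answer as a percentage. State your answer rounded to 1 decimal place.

Using m = 3.77. Since m = (1 + c)/(c + rr + e), the denominator satisfies c + rr + e = (1 + c)/m = (1 + 0) / 3.77 ≈ 0.265252.
With c = 0 and e = 0.105, the required reserve ratio is 0.265252 − 0 − 0.105 = 0.160252.

16.0%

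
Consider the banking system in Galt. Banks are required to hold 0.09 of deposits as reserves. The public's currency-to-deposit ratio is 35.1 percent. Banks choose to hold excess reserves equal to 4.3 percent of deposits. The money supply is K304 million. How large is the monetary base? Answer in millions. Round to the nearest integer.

The money multiplier is m = (1 + c) / (rr + e + c) = (1 + 0.351) / (0.09 + 0.043 + 0.351) ≈ 2.7913.
MB = M / m = 304 / 2.7913 ≈ 108.9098 million.

K109 million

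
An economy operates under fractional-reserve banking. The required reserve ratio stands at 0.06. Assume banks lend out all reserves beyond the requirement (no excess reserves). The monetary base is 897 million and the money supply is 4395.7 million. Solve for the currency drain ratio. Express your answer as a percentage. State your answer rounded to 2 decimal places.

Using m = M/MB = 4395.7/897 ≈ 4.900446. From m = (1 + c)/(c + rr + e), rearranging gives 1 + c = m·(c + rr + e), so c·(1 − m) = m·(rr + e) − 1.
Hence c = [m·(rr + e) − 1]/(1 − m) = [4.900446 × (0.06 + 0) − 1] / (1 − 4.900446) ≈ 0.180998.

18.10%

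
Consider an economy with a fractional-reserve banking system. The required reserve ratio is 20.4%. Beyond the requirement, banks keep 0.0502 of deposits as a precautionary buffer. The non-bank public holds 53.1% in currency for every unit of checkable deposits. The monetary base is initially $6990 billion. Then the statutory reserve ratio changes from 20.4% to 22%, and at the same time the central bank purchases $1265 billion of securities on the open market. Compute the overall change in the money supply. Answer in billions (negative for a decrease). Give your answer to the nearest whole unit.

Before: m₁ = (1 + 0.531) / (0.204 + 0.0502 + 0.531) ≈ 1.94982, MB₁ = 6990, so M₁ = 1.94982 × 6990 = 13629.2418 billion.
After: m₂ = (1 + 0.531) / (0.22 + 0.0502 + 0.531) ≈ 1.91088, MB₂ = 6990 + 1265 = 8255, so M₂ = 1.91088 × 8255 = 15774.3144 billion.
ΔM = M₂ − M₁ = 15774.3144 − 13629.2418 = 2145.0726 billion.

$2145 billion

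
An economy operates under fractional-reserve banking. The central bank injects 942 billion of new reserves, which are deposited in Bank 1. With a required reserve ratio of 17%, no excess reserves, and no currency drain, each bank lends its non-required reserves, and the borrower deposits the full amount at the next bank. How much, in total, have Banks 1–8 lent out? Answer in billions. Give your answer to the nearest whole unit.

3563 billion

Bank i lends (1 − rr)^i of the original deposit: Bank 1 lends 942·0.8300 = 781.8600, Bank 2 lends 942·0.8300² = 648.9438, and so on.
Summing a geometric series: total = 942·[0.8300·(1 − 0.8300^8) / (1 − 0.8300)] ≈ 3563.3075 billion.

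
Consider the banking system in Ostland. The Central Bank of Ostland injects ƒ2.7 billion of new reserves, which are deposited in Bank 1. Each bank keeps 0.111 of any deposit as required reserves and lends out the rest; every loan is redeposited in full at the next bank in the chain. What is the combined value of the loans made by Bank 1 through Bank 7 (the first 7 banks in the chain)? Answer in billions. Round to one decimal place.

Bank i lends (1 − rr)^i of the original deposit: Bank 1 lends 2.7·0.8890 = 2.4003, Bank 2 lends 2.7·0.8890² ≈ 2.1339, and so on.
Summing a geometric series: total = 2.7·[0.8890·(1 − 0.8890^7) / (1 − 0.8890)] ≈ 12.1346 billion.

ƒ12.1 billion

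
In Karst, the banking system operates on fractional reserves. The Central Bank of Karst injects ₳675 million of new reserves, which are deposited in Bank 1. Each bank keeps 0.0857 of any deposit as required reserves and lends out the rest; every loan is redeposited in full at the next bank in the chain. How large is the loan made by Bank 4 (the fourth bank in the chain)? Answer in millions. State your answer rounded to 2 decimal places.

Each bank lends a fraction (1 − rr) = 0.9143 of the deposit it receives, so Bank 4 receives 675·0.9143^3 and lends 675·0.9143^4 ≈ 471.6922 million.

₳471.69 million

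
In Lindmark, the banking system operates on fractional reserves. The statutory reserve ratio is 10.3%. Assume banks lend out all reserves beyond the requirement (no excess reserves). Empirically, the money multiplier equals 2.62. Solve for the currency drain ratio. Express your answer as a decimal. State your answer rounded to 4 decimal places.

0.4507

Using m = 2.62. From m = (1 + c)/(c + rr + e), rearranging gives 1 + c = m·(c + rr + e), so c·(1 − m) = m·(rr + e) − 1.
Hence c = [m·(rr + e) − 1]/(1 − m) = [2.62 × (0.103 + 0) − 1] / (1 − 2.62) ≈ 0.450704.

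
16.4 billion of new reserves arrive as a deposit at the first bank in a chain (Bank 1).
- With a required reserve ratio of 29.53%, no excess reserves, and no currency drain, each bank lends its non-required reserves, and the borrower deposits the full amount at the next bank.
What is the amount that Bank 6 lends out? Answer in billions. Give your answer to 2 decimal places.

Each bank lends a fraction (1 − rr) = 0.7047 of the deposit it receives, so Bank 6 receives 16.4·0.7047^5 and lends 16.4·0.7047^6 ≈ 2.0085 billion.

2.01 billion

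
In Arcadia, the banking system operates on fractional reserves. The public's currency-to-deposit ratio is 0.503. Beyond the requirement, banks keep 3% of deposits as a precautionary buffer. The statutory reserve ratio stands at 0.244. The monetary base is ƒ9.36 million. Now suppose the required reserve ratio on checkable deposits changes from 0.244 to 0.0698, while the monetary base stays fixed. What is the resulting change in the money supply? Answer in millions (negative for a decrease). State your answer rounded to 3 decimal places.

ƒ5.232 million

Initially m₁ = (1 + 0.503) / (0.244 + 0.03 + 0.503) ≈ 1.93436, so M₁ = 1.93436 × 9.36 ≈ 18.1056 million.
After the change m₂ = (1 + 0.503) / (0.0698 + 0.03 + 0.503) ≈ 2.49336, so M₂ = 2.49336 × 9.36 ≈ 23.3378 million.
ΔM = M₂ − M₁ = 23.3378 − 18.1056 = 5.2322 million.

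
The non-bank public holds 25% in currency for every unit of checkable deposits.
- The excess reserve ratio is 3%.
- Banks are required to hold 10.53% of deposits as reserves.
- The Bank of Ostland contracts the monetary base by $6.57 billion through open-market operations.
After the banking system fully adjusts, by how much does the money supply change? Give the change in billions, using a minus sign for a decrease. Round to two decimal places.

The money multiplier is m = (1 + c) / (rr + e + c) = (1 + 0.25) / (0.1053 + 0.03 + 0.25) ≈ 3.2442.
The sale removes 6.57 billion of base, so ΔM = m × ΔMB = 3.2442 × (−6.57) ≈ -21.3144 billion.

-21.31 billion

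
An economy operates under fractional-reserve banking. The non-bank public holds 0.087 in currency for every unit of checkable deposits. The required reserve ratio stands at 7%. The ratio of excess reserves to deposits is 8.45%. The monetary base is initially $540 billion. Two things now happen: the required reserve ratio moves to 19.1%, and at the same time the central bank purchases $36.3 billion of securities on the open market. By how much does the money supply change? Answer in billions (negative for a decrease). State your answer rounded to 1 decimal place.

-702.5 billion

Before: m₁ = (1 + 0.087) / (0.07 + 0.0845 + 0.087) ≈ 4.50104, MB₁ = 540, so M₁ = 4.50104 × 540 = 2430.5616 billion.
After: m₂ = (1 + 0.087) / (0.191 + 0.0845 + 0.087) ≈ 2.99862, MB₂ = 540 + 36.3 = 576.3, so M₂ = 2.99862 × 576.3 ≈ 1728.1047 billion.
ΔM = M₂ − M₁ = 1728.1047 − 2430.5616 = -702.4569 billion.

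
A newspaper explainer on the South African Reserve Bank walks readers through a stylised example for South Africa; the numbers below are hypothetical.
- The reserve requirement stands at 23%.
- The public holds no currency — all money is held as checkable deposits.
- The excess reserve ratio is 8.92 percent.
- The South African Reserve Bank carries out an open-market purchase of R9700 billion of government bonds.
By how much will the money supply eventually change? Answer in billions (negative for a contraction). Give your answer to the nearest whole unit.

R30388 billion

The money multiplier is m = 1 / (rr + e) = 1 / (0.23 + 0.0892) ≈ 3.13283.
The purchase adds 9700 billion of base, so ΔM = m × ΔMB = 3.13283 × (+9700) = 30388.451 billion.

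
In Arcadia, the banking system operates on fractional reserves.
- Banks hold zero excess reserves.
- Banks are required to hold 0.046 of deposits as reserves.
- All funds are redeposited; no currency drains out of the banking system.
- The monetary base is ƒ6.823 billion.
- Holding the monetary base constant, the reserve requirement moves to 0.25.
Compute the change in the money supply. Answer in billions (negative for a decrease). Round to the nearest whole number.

-121 billion

Initially m₁ = 1 / (0.046) ≈ 21.7391, so M₁ = 21.7391 × 6.823 ≈ 148.3259 billion.
After the change m₂ = 1 / (0.25) = 4, so M₂ = 4 × 6.823 = 27.292 billion.
ΔM = M₂ − M₁ = 27.292 − 148.3259 = -121.0339 billion.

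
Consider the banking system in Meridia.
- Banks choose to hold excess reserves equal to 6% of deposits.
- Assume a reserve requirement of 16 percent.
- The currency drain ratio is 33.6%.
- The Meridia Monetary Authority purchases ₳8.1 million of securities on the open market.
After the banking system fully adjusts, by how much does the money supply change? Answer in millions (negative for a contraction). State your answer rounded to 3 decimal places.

The money multiplier is m = (1 + c) / (rr + e + c) = (1 + 0.336) / (0.16 + 0.06 + 0.336) ≈ 2.40288.
The purchase adds 8.1 million of base, so ΔM = m × ΔMB = 2.40288 × (+8.1) ≈ 19.4633 million.

₳19.463 million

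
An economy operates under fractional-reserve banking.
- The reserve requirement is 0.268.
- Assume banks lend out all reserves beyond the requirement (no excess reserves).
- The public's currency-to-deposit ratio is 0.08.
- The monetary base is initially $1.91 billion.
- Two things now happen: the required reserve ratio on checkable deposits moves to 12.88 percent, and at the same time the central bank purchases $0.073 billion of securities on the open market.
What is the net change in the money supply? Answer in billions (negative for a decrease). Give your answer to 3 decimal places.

Before: m₁ = (1 + 0.08) / (0.268 + 0.08) ≈ 3.10345, MB₁ = 1.91, so M₁ = 3.10345 × 1.91 ≈ 5.9276 billion.
After: m₂ = (1 + 0.08) / (0.1288 + 0.08) ≈ 5.17241, MB₂ = 1.91 + 0.073 = 1.983, so M₂ = 5.17241 × 1.983 ≈ 10.2569 billion.
ΔM = M₂ − M₁ = 10.2569 − 5.9276 = 4.3293 billion.

$4.329 billion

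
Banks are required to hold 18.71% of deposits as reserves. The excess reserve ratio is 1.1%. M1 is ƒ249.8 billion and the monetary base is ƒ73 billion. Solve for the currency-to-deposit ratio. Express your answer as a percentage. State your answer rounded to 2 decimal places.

13.30%

Using m = M/MB = 249.8/73 ≈ 3.421918. From m = (1 + c)/(c + rr + e), rearranging gives 1 + c = m·(c + rr + e), so c·(1 − m) = m·(rr + e) − 1.
Hence c = [m·(rr + e) − 1]/(1 − m) = [3.421918 × (0.1871 + 0.011) − 1] / (1 − 3.421918) ≈ 0.133001.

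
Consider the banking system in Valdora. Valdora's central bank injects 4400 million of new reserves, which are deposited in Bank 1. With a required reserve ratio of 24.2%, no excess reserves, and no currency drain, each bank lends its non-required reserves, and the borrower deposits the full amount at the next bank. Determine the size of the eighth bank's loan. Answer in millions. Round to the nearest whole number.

Each bank lends a fraction (1 − rr) = 0.7580 of the deposit it receives, so Bank 8 receives 4400·0.7580^7 and lends 4400·0.7580^8 ≈ 479.5196 million.

480 million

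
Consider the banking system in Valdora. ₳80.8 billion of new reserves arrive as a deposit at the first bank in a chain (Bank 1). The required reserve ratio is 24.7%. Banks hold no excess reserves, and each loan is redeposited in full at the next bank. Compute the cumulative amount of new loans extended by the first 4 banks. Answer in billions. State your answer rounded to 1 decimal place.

Bank i lends (1 − rr)^i of the original deposit: Bank 1 lends 80.8·0.7530 = 60.8424, Bank 2 lends 80.8·0.7530² ≈ 45.8143, and so on.
Summing a geometric series: total = 80.8·[0.7530·(1 − 0.7530^4) / (1 − 0.7530)] ≈ 167.1321 billion.

₳167.1 billion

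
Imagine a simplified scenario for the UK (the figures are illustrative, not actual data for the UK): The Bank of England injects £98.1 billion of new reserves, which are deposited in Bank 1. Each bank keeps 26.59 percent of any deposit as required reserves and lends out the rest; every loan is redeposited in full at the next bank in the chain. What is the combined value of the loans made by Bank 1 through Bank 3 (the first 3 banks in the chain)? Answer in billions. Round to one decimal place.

Bank i lends (1 − rr)^i of the original deposit: Bank 1 lends 98.1·0.7341 ≈ 72.0152, Bank 2 lends 98.1·0.7341² ≈ 52.8664, and so on.
Summing a geometric series: total = 98.1·[0.7341·(1 − 0.7341^3) / (1 − 0.7341)] ≈ 163.6908 billion.

£163.7 billion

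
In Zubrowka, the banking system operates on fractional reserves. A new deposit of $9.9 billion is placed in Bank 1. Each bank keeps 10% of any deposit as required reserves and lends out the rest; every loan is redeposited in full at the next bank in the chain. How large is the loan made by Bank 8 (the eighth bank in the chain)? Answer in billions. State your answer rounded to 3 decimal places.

Each bank lends a fraction (1 − rr) = 0.9000 of the deposit it receives, so Bank 8 receives 9.9·0.9000^7 and lends 9.9·0.9000^8 ≈ 4.2616 billion.

$4.262 billion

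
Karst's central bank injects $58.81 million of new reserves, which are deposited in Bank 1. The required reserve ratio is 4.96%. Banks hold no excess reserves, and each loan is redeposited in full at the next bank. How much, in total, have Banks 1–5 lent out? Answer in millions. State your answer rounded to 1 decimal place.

$253.1 million

Bank i lends (1 − rr)^i of the original deposit: Bank 1 lends 58.81·0.9504 ≈ 55.8930, Bank 2 lends 58.81·0.9504² ≈ 53.1207, and so on.
Summing a geometric series: total = 58.81·[0.9504·(1 − 0.9504^5) / (1 − 0.9504)] ≈ 253.0835 million.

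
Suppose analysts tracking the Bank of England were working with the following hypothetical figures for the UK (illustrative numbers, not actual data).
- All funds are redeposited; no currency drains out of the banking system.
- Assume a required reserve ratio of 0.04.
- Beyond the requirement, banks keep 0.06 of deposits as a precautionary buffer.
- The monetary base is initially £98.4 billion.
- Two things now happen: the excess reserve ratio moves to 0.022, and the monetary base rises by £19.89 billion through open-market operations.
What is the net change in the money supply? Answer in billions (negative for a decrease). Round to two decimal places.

Before: m₁ = 1 / (0.04 + 0.06) = 10, MB₁ = 98.4, so M₁ = 10 × 98.4 = 984 billion.
After: m₂ = 1 / (0.04 + 0.022) ≈ 16.129032, MB₂ = 98.4 + 19.89 = 118.29, so M₂ = 16.129032 × 118.29 ≈ 1907.9032 billion.
ΔM = M₂ − M₁ = 1907.9032 − 984 = 923.9032 billion.

£923.90 billion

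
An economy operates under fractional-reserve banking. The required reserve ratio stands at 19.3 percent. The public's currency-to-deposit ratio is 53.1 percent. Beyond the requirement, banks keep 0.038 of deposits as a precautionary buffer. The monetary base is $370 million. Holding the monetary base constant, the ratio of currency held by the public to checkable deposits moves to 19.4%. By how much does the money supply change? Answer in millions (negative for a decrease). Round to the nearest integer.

$296 million

Initially m₁ = (1 + 0.531) / (0.193 + 0.038 + 0.531) ≈ 2.0092, so M₁ = 2.0092 × 370 = 743.404 million.
After the change m₂ = (1 + 0.194) / (0.193 + 0.038 + 0.194) ≈ 2.8094, so M₂ = 2.8094 × 370 = 1039.478 million.
ΔM = M₂ − M₁ = 1039.478 − 743.404 = 296.074 million.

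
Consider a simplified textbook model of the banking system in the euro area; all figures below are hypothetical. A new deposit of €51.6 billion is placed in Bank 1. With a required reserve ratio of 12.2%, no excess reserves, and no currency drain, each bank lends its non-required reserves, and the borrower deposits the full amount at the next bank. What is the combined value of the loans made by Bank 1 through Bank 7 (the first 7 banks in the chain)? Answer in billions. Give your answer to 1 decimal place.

Bank i lends (1 − rr)^i of the original deposit: Bank 1 lends 51.6·0.8780 = 45.3048, Bank 2 lends 51.6·0.8780² ≈ 39.7776, and so on.
Summing a geometric series: total = 51.6·[0.8780·(1 − 0.8780^7) / (1 − 0.8780)] ≈ 221.9868 billion.

€222.0 billion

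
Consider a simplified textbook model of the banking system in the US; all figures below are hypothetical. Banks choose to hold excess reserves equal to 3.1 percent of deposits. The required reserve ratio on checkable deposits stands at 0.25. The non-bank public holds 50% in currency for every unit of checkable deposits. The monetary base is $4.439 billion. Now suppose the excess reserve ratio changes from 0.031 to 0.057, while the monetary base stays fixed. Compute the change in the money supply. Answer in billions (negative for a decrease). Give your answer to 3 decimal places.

-0.275 billion

Initially m₁ = (1 + 0.5) / (0.25 + 0.031 + 0.5) ≈ 1.92061, so M₁ = 1.92061 × 4.439 ≈ 8.5256 billion.
After the change m₂ = (1 + 0.5) / (0.25 + 0.057 + 0.5) ≈ 1.85874, so M₂ = 1.85874 × 4.439 ≈ 8.2509 billion.
ΔM = M₂ − M₁ = 8.2509 − 8.5256 = -0.2747 billion.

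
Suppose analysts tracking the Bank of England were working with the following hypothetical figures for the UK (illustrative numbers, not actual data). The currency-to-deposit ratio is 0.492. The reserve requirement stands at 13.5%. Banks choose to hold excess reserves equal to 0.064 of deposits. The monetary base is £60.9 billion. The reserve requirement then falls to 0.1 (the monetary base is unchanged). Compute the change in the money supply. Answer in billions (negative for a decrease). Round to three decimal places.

Initially m₁ = (1 + 0.492) / (0.135 + 0.064 + 0.492) ≈ 2.159190, so M₁ = 2.159190 × 60.9 ≈ 131.4947 billion.
After the change m₂ = (1 + 0.492) / (0.1 + 0.064 + 0.492) ≈ 2.274390, so M₂ = 2.274390 × 60.9 ≈ 138.5104 billion.
ΔM = M₂ − M₁ = 138.5104 − 131.4947 = 7.0157 billion.

£7.016 billion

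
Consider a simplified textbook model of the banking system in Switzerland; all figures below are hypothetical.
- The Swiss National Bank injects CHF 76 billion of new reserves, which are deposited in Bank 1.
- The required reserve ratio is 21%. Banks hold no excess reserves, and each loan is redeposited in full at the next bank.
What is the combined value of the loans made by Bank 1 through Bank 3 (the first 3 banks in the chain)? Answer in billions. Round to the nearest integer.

Bank i lends (1 − rr)^i of the original deposit: Bank 1 lends 76·0.7900 = 60.0400, Bank 2 lends 76·0.7900² = 47.4316, and so on.
Summing a geometric series: total = 76·[0.7900·(1 − 0.7900^3) / (1 − 0.7900)] ≈ 144.9426 billion.

CHF 145 billion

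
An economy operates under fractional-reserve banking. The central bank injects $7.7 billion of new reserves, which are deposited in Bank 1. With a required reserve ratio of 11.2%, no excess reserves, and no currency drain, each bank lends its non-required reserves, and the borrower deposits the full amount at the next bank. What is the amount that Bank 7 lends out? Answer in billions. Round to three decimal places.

Each bank lends a fraction (1 − rr) = 0.8880 of the deposit it receives, so Bank 7 receives 7.7·0.8880^6 and lends 7.7·0.8880^7 ≈ 3.3526 billion.

$3.353 billion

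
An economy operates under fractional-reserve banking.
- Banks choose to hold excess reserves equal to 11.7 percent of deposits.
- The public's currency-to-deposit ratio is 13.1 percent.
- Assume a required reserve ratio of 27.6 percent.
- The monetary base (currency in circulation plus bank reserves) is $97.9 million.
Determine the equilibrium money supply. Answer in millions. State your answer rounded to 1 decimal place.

$211.3 million

The money multiplier is m = (1 + c) / (rr + e + c) = (1 + 0.131) / (0.276 + 0.117 + 0.131) ≈ 2.1584.
So M = m × MB = 2.1584 × 97.9 ≈ 211.3074 million.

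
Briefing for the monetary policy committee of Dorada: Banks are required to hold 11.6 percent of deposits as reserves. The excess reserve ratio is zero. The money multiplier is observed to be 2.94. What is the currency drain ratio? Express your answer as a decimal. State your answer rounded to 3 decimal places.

Using m = 2.94. From m = (1 + c)/(c + rr + e), rearranging gives 1 + c = m·(c + rr + e), so c·(1 − m) = m·(rr + e) − 1.
Hence c = [m·(rr + e) − 1]/(1 − m) = [2.94 × (0.116 + 0) − 1] / (1 − 2.94) ≈ 0.339670.

0.340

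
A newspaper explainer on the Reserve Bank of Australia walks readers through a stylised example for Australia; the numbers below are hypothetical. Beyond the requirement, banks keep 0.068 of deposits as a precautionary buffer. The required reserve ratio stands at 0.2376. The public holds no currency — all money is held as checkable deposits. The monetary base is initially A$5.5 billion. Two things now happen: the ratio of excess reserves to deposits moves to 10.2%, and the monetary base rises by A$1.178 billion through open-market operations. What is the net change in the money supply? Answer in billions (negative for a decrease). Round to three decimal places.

A$1.667 billion

Before: m₁ = 1 / (0.2376 + 0.068) ≈ 3.27225, MB₁ = 5.5, so M₁ = 3.27225 × 5.5 ≈ 17.9974 billion.
After: m₂ = 1 / (0.2376 + 0.102) ≈ 2.94464, MB₂ = 5.5 + 1.178 = 6.678, so M₂ = 2.94464 × 6.678 ≈ 19.6643 billion.
ΔM = M₂ − M₁ = 19.6643 − 17.9974 = 1.6669 billion.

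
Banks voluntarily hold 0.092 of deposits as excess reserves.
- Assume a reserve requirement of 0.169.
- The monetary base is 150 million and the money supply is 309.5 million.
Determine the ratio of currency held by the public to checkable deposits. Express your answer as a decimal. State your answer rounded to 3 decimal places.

Using m = M/MB = 309.5/150 ≈ 2.063333. From m = (1 + c)/(c + rr + e), rearranging gives 1 + c = m·(c + rr + e), so c·(1 − m) = m·(rr + e) − 1.
Hence c = [m·(rr + e) − 1]/(1 − m) = [2.063333 × (0.169 + 0.092) − 1] / (1 − 2.063333) ≈ 0.433985.

0.434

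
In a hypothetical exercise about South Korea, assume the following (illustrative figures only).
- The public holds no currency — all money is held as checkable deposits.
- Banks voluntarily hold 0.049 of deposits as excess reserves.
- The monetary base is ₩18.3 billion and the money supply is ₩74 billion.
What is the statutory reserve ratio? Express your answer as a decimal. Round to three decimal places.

0.198

Using m = M/MB = 74/18.3 ≈ 4.043716. Since m = (1 + c)/(c + rr + e), the denominator satisfies c + rr + e = (1 + c)/m = (1 + 0) / 4.043716 ≈ 0.247297.
With c = 0 and e = 0.049, the statutory reserve ratio is 0.247297 − 0 − 0.049 = 0.198297.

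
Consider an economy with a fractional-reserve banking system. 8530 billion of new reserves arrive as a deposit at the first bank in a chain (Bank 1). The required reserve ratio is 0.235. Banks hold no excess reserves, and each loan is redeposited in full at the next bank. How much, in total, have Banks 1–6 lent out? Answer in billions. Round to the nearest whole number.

Bank i lends (1 − rr)^i of the original deposit: Bank 1 lends 8530·0.7650 = 6525.4500, Bank 2 lends 8530·0.7650² ≈ 4991.9693, and so on.
Summing a geometric series: total = 8530·[0.7650·(1 − 0.7650^6) / (1 − 0.7650)] ≈ 22202.2823 billion.

22202 billion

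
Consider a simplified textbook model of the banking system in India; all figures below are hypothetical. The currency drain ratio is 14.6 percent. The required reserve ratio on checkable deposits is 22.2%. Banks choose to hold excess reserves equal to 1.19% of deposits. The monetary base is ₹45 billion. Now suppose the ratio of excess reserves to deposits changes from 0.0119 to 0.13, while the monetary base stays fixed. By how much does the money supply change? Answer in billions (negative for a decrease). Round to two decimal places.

Initially m₁ = (1 + 0.146) / (0.222 + 0.0119 + 0.146) ≈ 3.01658, so M₁ = 3.01658 × 45 = 135.7461 billion.
After the change m₂ = (1 + 0.146) / (0.222 + 0.13 + 0.146) ≈ 2.30120, so M₂ = 2.30120 × 45 = 103.554 billion.
ΔM = M₂ − M₁ = 103.554 − 135.7461 = -32.1921 billion.

-32.19 billion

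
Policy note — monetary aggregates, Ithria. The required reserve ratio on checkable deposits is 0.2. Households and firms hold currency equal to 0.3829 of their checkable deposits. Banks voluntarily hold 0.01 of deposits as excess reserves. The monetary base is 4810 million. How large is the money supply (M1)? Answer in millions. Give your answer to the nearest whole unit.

The money multiplier is m = (1 + c) / (rr + e + c) = (1 + 0.3829) / (0.2 + 0.01 + 0.3829) ≈ 2.33243.
So M = m × MB = 2.33243 × 4810 = 11218.9883 million.

11219 million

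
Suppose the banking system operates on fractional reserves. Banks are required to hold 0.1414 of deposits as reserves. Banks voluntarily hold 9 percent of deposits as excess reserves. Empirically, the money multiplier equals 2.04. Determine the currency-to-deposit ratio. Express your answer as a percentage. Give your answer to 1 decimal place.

50.8%

Using m = 2.04. From m = (1 + c)/(c + rr + e), rearranging gives 1 + c = m·(c + rr + e), so c·(1 − m) = m·(rr + e) − 1.
Hence c = [m·(rr + e) − 1]/(1 − m) = [2.04 × (0.1414 + 0.09) − 1] / (1 − 2.04) ≈ 0.507638.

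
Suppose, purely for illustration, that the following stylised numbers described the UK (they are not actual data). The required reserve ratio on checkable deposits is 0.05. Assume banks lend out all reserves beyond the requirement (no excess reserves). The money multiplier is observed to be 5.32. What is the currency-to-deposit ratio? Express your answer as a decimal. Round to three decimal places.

Using m = 5.32. From m = (1 + c)/(c + rr + e), rearranging gives 1 + c = m·(c + rr + e), so c·(1 − m) = m·(rr + e) − 1.
Hence c = [m·(rr + e) − 1]/(1 − m) = [5.32 × (0.05 + 0) − 1] / (1 − 5.32) ≈ 0.169907.

0.170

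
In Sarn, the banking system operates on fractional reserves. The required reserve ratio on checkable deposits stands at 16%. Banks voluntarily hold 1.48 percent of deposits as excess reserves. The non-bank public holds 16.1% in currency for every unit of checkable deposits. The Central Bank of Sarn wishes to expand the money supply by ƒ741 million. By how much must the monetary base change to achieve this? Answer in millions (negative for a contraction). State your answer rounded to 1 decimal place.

ƒ214.3 million

The money multiplier is m = (1 + c) / (rr + e + c) = (1 + 0.161) / (0.16 + 0.0148 + 0.161) ≈ 3.45742.
ΔMB = ΔM / m = (+741) / 3.45742 ≈ 214.3217 million.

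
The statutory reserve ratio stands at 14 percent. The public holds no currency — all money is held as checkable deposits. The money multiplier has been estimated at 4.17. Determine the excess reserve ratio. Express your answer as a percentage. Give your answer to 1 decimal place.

10.0%

Using m = 4.17. Since m = (1 + c)/(c + rr + e), the denominator satisfies c + rr + e = (1 + c)/m = (1 + 0) / 4.17 ≈ 0.239808.
With c = 0 and rr = 0.14, the excess reserve ratio is 0.239808 − 0 − 0.14 = 0.099808.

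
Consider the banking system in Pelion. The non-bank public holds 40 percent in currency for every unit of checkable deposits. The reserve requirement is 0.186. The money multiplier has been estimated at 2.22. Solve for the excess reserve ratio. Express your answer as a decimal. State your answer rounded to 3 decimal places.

Using m = 2.22. Since m = (1 + c)/(c + rr + e), the denominator satisfies c + rr + e = (1 + c)/m = (1 + 0.4) / 2.22 ≈ 0.630631.
With c = 0.4 and rr = 0.186, the excess reserve ratio is 0.630631 − 0.4 − 0.186 = 0.044631.

0.045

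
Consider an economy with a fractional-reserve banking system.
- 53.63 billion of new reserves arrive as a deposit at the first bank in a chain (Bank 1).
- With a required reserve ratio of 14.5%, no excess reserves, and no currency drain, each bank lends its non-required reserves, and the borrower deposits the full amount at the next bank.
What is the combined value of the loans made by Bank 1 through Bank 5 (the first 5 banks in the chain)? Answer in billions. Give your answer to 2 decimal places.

171.74 billion

Bank i lends (1 − rr)^i of the original deposit: Bank 1 lends 53.63·0.8550 ≈ 45.8537, Bank 2 lends 53.63·0.8550² ≈ 39.2049, and so on.
Summing a geometric series: total = 53.63·[0.8550·(1 − 0.8550^5) / (1 − 0.8550)] ≈ 171.7425 billion.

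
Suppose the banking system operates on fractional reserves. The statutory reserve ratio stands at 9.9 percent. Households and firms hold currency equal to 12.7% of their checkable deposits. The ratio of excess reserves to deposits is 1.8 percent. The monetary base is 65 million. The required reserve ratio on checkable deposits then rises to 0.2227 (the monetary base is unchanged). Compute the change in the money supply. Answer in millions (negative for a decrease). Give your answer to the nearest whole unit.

Initially m₁ = (1 + 0.127) / (0.099 + 0.018 + 0.127) ≈ 4.6189, so M₁ = 4.6189 × 65 = 300.2285 million.
After the change m₂ = (1 + 0.127) / (0.2227 + 0.018 + 0.127) ≈ 3.0650, so M₂ = 3.0650 × 65 = 199.225 million.
ΔM = M₂ − M₁ = 199.225 − 300.2285 = -101.0035 million.

-101 million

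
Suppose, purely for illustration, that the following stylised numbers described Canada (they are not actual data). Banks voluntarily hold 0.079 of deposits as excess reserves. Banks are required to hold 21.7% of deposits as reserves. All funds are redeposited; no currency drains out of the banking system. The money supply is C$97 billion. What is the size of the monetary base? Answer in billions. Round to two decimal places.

The money multiplier is m = 1 / (rr + e) = 1 / (0.217 + 0.079) ≈ 3.37838.
MB = M / m = 97 / 3.37838 ≈ 28.712 billion.

C$28.71 billion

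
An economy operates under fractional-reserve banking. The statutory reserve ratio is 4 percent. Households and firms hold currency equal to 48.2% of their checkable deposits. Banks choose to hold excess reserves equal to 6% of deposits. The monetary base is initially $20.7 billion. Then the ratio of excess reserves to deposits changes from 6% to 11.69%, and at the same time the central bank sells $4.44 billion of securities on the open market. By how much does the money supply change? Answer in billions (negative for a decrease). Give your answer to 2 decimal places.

Before: m₁ = (1 + 0.482) / (0.04 + 0.06 + 0.482) ≈ 2.54639, MB₁ = 20.7, so M₁ = 2.54639 × 20.7 ≈ 52.7103 billion.
After: m₂ = (1 + 0.482) / (0.04 + 0.1169 + 0.482) ≈ 2.31961, MB₂ = 20.7 − 4.44 = 16.26, so M₂ = 2.31961 × 16.26 ≈ 37.7169 billion.
ΔM = M₂ − M₁ = 37.7169 − 52.7103 = -14.9934 billion.

-14.99 billion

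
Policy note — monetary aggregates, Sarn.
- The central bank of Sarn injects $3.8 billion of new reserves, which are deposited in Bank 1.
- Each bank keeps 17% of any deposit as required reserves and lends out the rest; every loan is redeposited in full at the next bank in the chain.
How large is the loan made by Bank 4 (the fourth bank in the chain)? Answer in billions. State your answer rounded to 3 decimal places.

$1.803 billion

Each bank lends a fraction (1 − rr) = 0.8300 of the deposit it receives, so Bank 4 receives 3.8·0.8300^3 and lends 3.8·0.8300^4 ≈ 1.8034 billion.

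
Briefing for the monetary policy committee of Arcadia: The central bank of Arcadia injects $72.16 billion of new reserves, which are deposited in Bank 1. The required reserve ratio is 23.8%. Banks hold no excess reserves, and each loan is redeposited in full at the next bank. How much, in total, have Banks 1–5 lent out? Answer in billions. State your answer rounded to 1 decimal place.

$171.7 billion

Bank i lends (1 − rr)^i of the original deposit: Bank 1 lends 72.16·0.7620 ≈ 54.9859, Bank 2 lends 72.16·0.7620² ≈ 41.8993, and so on.
Summing a geometric series: total = 72.16·[0.7620·(1 − 0.7620^5) / (1 − 0.7620)] ≈ 171.6794 billion.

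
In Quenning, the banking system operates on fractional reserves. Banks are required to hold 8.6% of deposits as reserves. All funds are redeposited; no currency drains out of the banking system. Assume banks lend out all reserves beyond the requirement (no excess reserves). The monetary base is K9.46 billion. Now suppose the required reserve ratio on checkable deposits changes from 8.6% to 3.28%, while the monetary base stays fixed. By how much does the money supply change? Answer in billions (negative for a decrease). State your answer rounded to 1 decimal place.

Initially m₁ = 1 / (0.086) ≈ 11.6279, so M₁ = 11.6279 × 9.46 ≈ 109.9999 billion.
After the change m₂ = 1 / (0.0328) ≈ 30.4878, so M₂ = 30.4878 × 9.46 ≈ 288.4146 billion.
ΔM = M₂ − M₁ = 288.4146 − 109.9999 = 178.4147 billion.

K178.4 billion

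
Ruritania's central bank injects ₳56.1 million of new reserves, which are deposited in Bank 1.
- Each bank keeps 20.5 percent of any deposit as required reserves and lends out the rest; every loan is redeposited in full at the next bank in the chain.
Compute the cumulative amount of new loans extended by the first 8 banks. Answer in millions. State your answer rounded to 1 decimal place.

₳182.8 million

Bank i lends (1 − rr)^i of the original deposit: Bank 1 lends 56.1·0.7950 = 44.5995, Bank 2 lends 56.1·0.7950² ≈ 35.4566, and so on.
Summing a geometric series: total = 56.1·[0.7950·(1 − 0.7950^8) / (1 − 0.7950)] ≈ 182.8439 million.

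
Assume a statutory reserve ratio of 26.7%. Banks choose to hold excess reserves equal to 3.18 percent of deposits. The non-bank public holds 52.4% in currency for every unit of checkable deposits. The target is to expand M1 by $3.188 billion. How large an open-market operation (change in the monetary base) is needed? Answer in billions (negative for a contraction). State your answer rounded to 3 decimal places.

The money multiplier is m = (1 + c) / (rr + e + c) = (1 + 0.524) / (0.267 + 0.0318 + 0.524) ≈ 1.85221.
ΔMB = ΔM / m = (+3.188) / 1.85221 ≈ 1.7212 billion.

$1.721 billion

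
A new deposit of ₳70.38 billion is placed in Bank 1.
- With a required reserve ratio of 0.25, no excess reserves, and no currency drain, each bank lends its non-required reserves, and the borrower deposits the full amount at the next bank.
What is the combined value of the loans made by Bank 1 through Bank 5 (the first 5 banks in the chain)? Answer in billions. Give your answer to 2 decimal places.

Bank i lends (1 − rr)^i of the original deposit: Bank 1 lends 70.38·0.7500 = 52.7850, Bank 2 lends 70.38·0.7500² ≈ 39.5887, and so on.
Summing a geometric series: total = 70.38·[0.7500·(1 − 0.7500^5) / (1 − 0.7500)] ≈ 161.0355 billion.

₳161.04 billion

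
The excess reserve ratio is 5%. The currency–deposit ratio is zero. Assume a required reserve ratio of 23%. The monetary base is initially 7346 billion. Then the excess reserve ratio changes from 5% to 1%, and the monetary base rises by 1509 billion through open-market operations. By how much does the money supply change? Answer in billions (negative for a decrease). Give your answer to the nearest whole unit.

10660 billion

Before: m₁ = 1 / (0.23 + 0.05) ≈ 3.57143, MB₁ = 7346, so M₁ = 3.57143 × 7346 ≈ 26235.7248 billion.
After: m₂ = 1 / (0.23 + 0.01) ≈ 4.16667, MB₂ = 7346 + 1509 = 8855, so M₂ = 4.16667 × 8855 ≈ 36895.8628 billion.
ΔM = M₂ − M₁ = 36895.8628 − 26235.7248 = 10660.138 billion.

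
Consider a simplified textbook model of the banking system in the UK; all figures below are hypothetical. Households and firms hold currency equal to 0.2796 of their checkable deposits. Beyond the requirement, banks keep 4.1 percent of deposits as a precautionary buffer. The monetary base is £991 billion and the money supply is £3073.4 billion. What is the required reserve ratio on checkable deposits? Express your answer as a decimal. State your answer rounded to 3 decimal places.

Using m = M/MB = 3073.4/991 ≈ 3.101312. Since m = (1 + c)/(c + rr + e), the denominator satisfies c + rr + e = (1 + c)/m = (1 + 0.2796) / 3.101312 ≈ 0.412600.
With c = 0.2796 and e = 0.041, the required reserve ratio on checkable deposits is 0.412600 − 0.2796 − 0.041 = 0.092.

0.092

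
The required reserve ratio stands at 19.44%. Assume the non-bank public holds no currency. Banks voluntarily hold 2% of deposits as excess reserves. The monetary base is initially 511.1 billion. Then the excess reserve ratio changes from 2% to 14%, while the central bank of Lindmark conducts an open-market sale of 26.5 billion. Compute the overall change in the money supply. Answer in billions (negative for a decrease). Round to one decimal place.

-934.7 billion

Before: m₁ = 1 / (0.1944 + 0.02) ≈ 4.66418, MB₁ = 511.1, so M₁ = 4.66418 × 511.1 ≈ 2383.8624 billion.
After: m₂ = 1 / (0.1944 + 0.14) ≈ 2.99043, MB₂ = 511.1 − 26.5 = 484.6, so M₂ = 2.99043 × 484.6 ≈ 1449.1624 billion.
ΔM = M₂ − M₁ = 1449.1624 − 2383.8624 = -934.7 billion.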